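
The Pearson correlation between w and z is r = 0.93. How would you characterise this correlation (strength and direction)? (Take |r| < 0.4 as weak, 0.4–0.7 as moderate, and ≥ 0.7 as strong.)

r = 0.93 > 0 so the relationship is positive.
|r| = 0.93, which falls in the strong range.

strong positive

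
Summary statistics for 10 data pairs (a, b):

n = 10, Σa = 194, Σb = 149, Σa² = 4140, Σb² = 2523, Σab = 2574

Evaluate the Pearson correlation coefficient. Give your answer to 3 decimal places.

r = (nΣab − ΣaΣb) / √[(nΣa² − (Σa)²)(nΣb² − (Σb)²)]
Numerator: 10×2574 − 194×149 = -3166
Denominator: √[(41400 − 37636)(25230 − 22201)] = √[3764 × 3029] = 3376.5598
r = -3166 / 3376.5598 ≈ -0.938

-0.938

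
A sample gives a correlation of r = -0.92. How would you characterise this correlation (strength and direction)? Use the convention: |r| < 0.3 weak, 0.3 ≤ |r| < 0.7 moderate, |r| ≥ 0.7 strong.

r = -0.92 < 0 so the relationship is negative.
|r| = 0.92, which falls in the strong range.

strong negative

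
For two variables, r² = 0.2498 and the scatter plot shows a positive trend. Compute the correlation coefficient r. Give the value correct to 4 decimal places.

0.4998

|r| = √0.2498 = 0.4998
The association is positive, so r = 0.4998.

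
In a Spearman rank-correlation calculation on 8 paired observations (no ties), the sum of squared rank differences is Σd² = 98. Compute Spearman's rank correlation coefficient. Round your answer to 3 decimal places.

-0.167

ρ = 1 − 6Σd² / [n(n²−1)] = 1 − 6×98 / (8×63)
  = 1 − 588/504 = 1 − 1.1667 ≈ -0.167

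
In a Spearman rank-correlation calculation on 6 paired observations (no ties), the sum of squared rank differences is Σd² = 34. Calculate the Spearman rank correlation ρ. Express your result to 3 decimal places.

ρ = 1 − 6Σd² / [n(n²−1)] = 1 − 6×34 / (6×35)
  = 1 − 204/210 = 1 − 0.9714 ≈ 0.029

0.029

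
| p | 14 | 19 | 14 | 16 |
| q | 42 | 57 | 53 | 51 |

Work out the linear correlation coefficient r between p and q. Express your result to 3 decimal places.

0.706

n = 4, Σp = 63, Σq = 203, Σp² = 1009, Σq² = 10423, Σpq = 3229
nΣpq − ΣpΣq = 12916 − 12789 = 127
nΣp² − (Σp)² = 4036 − 3969 = 67; nΣq² − (Σq)² = 41692 − 41209 = 483
r = 127 / √(67 × 483) = 127 / 179.8916 ≈ 0.706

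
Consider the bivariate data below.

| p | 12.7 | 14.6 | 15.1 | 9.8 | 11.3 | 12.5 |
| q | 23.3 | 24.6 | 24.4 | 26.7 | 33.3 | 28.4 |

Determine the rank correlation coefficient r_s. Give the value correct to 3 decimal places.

Rank p: 4, 5, 6, 1, 2, 3
Rank q: 1, 3, 2, 4, 6, 5
d = rank(p) − rank(q): 3, 2, 4, -3, -4, -2; Σd² = 58
ρ = 1 − 6Σd² / [n(n²−1)] = 1 − 6×58 / (6×35) = 1 − 348/210 ≈ -0.657

-0.657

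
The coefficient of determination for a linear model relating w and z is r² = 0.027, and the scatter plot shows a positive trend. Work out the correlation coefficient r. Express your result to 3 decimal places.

0.164

|r| = √0.027 = 0.164
The association is positive, so r = 0.164.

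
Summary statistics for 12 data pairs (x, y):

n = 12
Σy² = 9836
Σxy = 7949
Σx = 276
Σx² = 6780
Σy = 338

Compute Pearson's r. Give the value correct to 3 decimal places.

r = (nΣxy − ΣxΣy) / √[(nΣx² − (Σx)²)(nΣy² − (Σy)²)]
Numerator: 12×7949 − 276×338 = 2100
Denominator: √[(81360 − 76176)(118032 − 114244)] = √[5184 × 3788] = 4431.3646
r = 2100 / 4431.3646 ≈ 0.474

0.474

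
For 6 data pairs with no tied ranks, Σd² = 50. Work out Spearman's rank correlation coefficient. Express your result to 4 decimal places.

ρ = 1 − 6Σd² / [n(n²−1)] = 1 − 6×50 / (6×35)
  = 1 − 300/210 = 1 − 1.42857 ≈ -0.4286

-0.4286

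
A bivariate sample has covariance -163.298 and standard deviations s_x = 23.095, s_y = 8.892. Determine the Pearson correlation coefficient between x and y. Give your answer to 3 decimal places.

-0.795

r = Cov(x,y) / (s_x · s_y) = -163.298 / (23.095 × 8.892)
  = -163.298 / 205.3607 ≈ -0.795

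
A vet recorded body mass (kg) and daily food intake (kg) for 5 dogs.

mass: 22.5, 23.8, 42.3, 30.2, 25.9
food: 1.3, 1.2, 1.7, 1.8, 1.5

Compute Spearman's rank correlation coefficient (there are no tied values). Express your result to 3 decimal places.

Rank mass: 1, 2, 5, 4, 3
Rank food: 2, 1, 4, 5, 3
d = rank(mass) − rank(food): -1, 1, 1, -1, 0; Σd² = 4
ρ = 1 − 6Σd² / [n(n²−1)] = 1 − 6×4 / (5×24) = 1 − 24/120 ≈ 0.800

0.800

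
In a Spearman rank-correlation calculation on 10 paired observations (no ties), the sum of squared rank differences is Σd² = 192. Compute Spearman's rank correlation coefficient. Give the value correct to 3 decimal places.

ρ = 1 − 6Σd² / [n(n²−1)] = 1 − 6×192 / (10×99)
  = 1 − 1152/990 = 1 − 1.1636 ≈ -0.164

-0.164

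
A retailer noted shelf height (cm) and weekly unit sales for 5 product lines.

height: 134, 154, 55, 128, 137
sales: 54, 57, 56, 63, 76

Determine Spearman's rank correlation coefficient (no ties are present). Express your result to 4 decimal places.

0.3000

Rank height: 3, 5, 1, 2, 4
Rank sales: 1, 3, 2, 4, 5
d = rank(height) − rank(sales): 2, 2, -1, -2, -1; Σd² = 14
ρ = 1 − 6Σd² / [n(n²−1)] = 1 − 6×14 / (5×24) = 1 − 84/120 ≈ 0.3000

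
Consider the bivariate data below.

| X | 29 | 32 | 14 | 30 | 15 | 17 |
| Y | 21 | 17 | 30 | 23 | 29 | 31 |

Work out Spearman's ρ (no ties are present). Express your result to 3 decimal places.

-0.771

Rank X: 4, 6, 1, 5, 2, 3
Rank Y: 2, 1, 5, 3, 4, 6
d = rank(X) − rank(Y): 2, 5, -4, 2, -2, -3; Σd² = 62
ρ = 1 − 6Σd² / [n(n²−1)] = 1 − 6×62 / (6×35) = 1 − 372/210 ≈ -0.771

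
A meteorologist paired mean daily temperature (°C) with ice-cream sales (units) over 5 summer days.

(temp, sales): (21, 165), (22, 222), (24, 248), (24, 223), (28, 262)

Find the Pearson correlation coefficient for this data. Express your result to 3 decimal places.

n = 5, Σx = 119, Σy = 1120, Σx² = 2861, Σy² = 256386, Σxy = 26989
nΣxy − ΣxΣy = 134945 − 133280 = 1665
nΣx² − (Σx)² = 14305 − 14161 = 144; nΣy² − (Σy)² = 1281930 − 1254400 = 27530
r = 1665 / √(144 × 27530) = 1665 / 1991.0600 ≈ 0.836

0.836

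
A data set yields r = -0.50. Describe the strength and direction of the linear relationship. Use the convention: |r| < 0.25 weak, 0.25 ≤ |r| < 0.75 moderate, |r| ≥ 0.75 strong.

r = -0.50 < 0 so the relationship is negative.
|r| = 0.50, which falls in the moderate range.

moderate negative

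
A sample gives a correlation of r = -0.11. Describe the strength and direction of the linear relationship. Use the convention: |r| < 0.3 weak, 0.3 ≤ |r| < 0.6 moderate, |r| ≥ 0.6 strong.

weak negative

r = -0.11 < 0 so the relationship is negative.
|r| = 0.11, which falls in the weak range.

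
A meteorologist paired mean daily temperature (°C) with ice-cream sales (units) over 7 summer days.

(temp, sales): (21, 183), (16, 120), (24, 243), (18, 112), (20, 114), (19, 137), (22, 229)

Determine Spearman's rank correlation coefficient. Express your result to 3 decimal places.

0.821

Rank temp: 5, 1, 7, 2, 4, 3, 6
Rank sales: 5, 3, 7, 1, 2, 4, 6
d = rank(temp) − rank(sales): 0, -2, 0, 1, 2, -1, 0; Σd² = 10
ρ = 1 − 6Σd² / [n(n²−1)] = 1 − 6×10 / (7×48) = 1 − 60/336 ≈ 0.821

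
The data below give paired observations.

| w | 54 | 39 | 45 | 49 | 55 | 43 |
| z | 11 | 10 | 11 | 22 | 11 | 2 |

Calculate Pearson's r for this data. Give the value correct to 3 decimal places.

n = 6, Σw = 285, Σz = 67, Σw² = 13737, Σz² = 951, Σwz = 3248
nΣwz − ΣwΣz = 19488 − 19095 = 393
nΣw² − (Σw)² = 82422 − 81225 = 1197; nΣz² − (Σz)² = 5706 − 4489 = 1217
r = 393 / √(1197 × 1217) = 393 / 1206.9586 ≈ 0.326

0.326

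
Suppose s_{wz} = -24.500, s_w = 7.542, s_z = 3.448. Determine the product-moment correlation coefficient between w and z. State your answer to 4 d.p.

r = Cov(w,z) / (s_w · s_z) = -24.500 / (7.542 × 3.448)
  = -24.500 / 26.0048 ≈ -0.9421

-0.9421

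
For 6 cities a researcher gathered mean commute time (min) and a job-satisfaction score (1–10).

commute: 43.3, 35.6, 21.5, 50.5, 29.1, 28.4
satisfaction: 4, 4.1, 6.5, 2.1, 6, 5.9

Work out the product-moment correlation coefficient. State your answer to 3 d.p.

-0.967

n = 6, Σx = 208.4, Σy = 28.6, Σx² = 7808.12, Σy² = 150.28, Σxy = 907.12
nΣxy − ΣxΣy = 5442.72 − 5960.24 = -517.52
nΣx² − (Σx)² = 46848.72 − 43430.56 = 3418.16; nΣy² − (Σy)² = 901.68 − 817.96 = 83.72
r = -517.52 / √(3418.16 × 83.72) = -517.52 / 534.9471 ≈ -0.967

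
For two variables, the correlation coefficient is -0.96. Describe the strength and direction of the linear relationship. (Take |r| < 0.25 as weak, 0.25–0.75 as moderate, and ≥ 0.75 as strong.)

r = -0.96 < 0 so the relationship is negative.
|r| = 0.96, which falls in the strong range.

strong negative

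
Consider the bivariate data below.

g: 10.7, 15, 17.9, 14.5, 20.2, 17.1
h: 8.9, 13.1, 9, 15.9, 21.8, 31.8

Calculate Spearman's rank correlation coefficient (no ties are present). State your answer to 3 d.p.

Rank g: 1, 3, 5, 2, 6, 4
Rank h: 1, 3, 2, 4, 5, 6
d = rank(g) − rank(h): 0, 0, 3, -2, 1, -2; Σd² = 18
ρ = 1 − 6Σd² / [n(n²−1)] = 1 − 6×18 / (6×35) = 1 − 108/210 ≈ 0.486

0.486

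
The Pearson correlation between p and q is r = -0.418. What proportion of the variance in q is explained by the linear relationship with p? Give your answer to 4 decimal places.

0.1747

r² = (-0.418)² = 0.1747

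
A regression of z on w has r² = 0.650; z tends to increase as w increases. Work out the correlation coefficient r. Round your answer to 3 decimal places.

0.806

|r| = √0.650 = 0.806
The association is positive, so r = 0.806.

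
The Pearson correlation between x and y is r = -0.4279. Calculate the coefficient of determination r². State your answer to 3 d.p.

0.183

r² = (-0.4279)² = 0.183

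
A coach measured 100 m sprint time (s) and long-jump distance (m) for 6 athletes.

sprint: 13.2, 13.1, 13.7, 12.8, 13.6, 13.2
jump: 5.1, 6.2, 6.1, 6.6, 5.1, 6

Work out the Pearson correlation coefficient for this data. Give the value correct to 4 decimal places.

-0.4980

n = 6, Σx = 79.6, Σy = 35.1, Σx² = 1056.58, Σy² = 207.23, Σxy = 465.15
nΣxy − ΣxΣy = 2790.9 − 2793.96 = -3.06
nΣx² − (Σx)² = 6339.48 − 6336.16 = 3.32; nΣy² − (Σy)² = 1243.38 − 1232.01 = 11.37
r = -3.06 / √(3.32 × 11.37) = -3.06 / 6.1440 ≈ -0.4980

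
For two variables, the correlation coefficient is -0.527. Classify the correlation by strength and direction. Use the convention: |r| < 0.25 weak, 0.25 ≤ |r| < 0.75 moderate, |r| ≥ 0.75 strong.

moderate negative

r = -0.527 < 0 so the relationship is negative.
|r| = 0.527, which falls in the moderate range.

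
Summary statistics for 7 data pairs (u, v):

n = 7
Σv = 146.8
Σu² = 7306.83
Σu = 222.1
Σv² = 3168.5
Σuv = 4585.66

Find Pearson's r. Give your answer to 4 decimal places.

r = (nΣuv − ΣuΣv) / √[(nΣu² − (Σu)²)(nΣv² − (Σv)²)]
Numerator: 7×4585.66 − 222.1×146.8 = -504.66
Denominator: √[(51147.81 − 49328.41)(22179.5 − 21550.24)] = √[1819.4 × 629.26] = 1069.9886
r = -504.66 / 1069.9886 ≈ -0.4716

-0.4716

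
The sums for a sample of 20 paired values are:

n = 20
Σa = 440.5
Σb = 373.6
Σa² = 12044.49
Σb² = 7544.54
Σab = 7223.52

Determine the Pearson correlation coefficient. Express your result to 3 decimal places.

-0.873

r = (nΣab − ΣaΣb) / √[(nΣa² − (Σa)²)(nΣb² − (Σb)²)]
Numerator: 20×7223.52 − 440.5×373.6 = -20100.4
Denominator: √[(240889.8 − 194040.25)(150890.8 − 139576.96)] = √[46849.55 × 11313.84] = 23022.7781
r = -20100.4 / 23022.7781 ≈ -0.873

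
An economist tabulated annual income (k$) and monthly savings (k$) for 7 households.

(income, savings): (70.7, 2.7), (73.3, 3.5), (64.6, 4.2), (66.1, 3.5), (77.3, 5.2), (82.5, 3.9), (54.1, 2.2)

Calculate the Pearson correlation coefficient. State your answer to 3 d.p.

n = 7, Σx = 488.6, Σy = 25.2, Σx² = 34622.1, Σy² = 96.52, Σxy = 1792.84
nΣxy − ΣxΣy = 12549.88 − 12312.72 = 237.16
nΣx² − (Σx)² = 242354.7 − 238729.96 = 3624.74; nΣy² − (Σy)² = 675.64 − 635.04 = 40.6
r = 237.16 / √(3624.74 × 40.6) = 237.16 / 383.6202 ≈ 0.618

0.618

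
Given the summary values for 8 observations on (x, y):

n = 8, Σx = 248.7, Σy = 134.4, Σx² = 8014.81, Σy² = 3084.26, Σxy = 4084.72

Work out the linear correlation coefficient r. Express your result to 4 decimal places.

r = (nΣxy − ΣxΣy) / √[(nΣx² − (Σx)²)(nΣy² − (Σy)²)]
Numerator: 8×4084.72 − 248.7×134.4 = -747.52
Denominator: √[(64118.48 − 61851.69)(24674.08 − 18063.36)] = √[2266.79 × 6610.72] = 3871.0611
r = -747.52 / 3871.0611 ≈ -0.1931

-0.1931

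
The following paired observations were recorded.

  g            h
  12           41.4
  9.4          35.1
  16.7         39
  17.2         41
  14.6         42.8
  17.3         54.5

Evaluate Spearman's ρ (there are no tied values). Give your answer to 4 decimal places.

0.5429

Rank g: 2, 1, 4, 5, 3, 6
Rank h: 4, 1, 2, 3, 5, 6
d = rank(g) − rank(h): -2, 0, 2, 2, -2, 0; Σd² = 16
ρ = 1 − 6Σd² / [n(n²−1)] = 1 − 6×16 / (6×35) = 1 − 96/210 ≈ 0.5429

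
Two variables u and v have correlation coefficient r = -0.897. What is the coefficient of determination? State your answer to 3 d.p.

r² = (-0.897)² = 0.805

0.805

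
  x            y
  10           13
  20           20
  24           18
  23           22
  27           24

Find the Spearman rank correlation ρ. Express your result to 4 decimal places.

0.7000

Rank x: 1, 2, 4, 3, 5
Rank y: 1, 3, 2, 4, 5
d = rank(x) − rank(y): 0, -1, 2, -1, 0; Σd² = 6
ρ = 1 − 6Σd² / [n(n²−1)] = 1 − 6×6 / (5×24) = 1 − 36/120 ≈ 0.7000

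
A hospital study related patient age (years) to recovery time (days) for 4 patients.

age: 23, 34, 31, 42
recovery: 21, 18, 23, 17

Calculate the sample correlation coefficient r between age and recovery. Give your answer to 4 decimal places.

n = 4, Σx = 130, Σy = 79, Σx² = 4410, Σy² = 1583, Σxy = 2522
nΣxy − ΣxΣy = 10088 − 10270 = -182
nΣx² − (Σx)² = 17640 − 16900 = 740; nΣy² − (Σy)² = 6332 − 6241 = 91
r = -182 / √(740 × 91) = -182 / 259.4995 ≈ -0.7014

-0.7014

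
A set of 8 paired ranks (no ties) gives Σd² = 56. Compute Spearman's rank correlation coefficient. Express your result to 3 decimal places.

ρ = 1 − 6Σd² / [n(n²−1)] = 1 − 6×56 / (8×63)
  = 1 − 336/504 = 1 − 0.6667 ≈ 0.333

0.333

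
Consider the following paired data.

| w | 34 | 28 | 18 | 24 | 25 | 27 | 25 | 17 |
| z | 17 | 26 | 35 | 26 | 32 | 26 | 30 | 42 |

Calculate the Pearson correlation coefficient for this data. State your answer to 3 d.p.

-0.939

n = 8, Σw = 198, Σz = 234, Σw² = 5108, Σz² = 7230, Σwz = 5526
nΣwz − ΣwΣz = 44208 − 46332 = -2124
nΣw² − (Σw)² = 40864 − 39204 = 1660; nΣz² − (Σz)² = 57840 − 54756 = 3084
r = -2124 / √(1660 × 3084) = -2124 / 2262.6180 ≈ -0.939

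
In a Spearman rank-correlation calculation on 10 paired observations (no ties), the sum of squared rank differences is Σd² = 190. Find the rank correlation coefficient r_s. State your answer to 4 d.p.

ρ = 1 − 6Σd² / [n(n²−1)] = 1 − 6×190 / (10×99)
  = 1 − 1140/990 = 1 − 1.15152 ≈ -0.1515

-0.1515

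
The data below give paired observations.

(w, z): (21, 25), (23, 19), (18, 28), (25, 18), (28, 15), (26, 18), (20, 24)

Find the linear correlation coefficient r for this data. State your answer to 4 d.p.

-0.9685

n = 7, Σw = 161, Σz = 147, Σw² = 3779, Σz² = 3219, Σwz = 3284
nΣwz − ΣwΣz = 22988 − 23667 = -679
nΣw² − (Σw)² = 26453 − 25921 = 532; nΣz² − (Σz)² = 22533 − 21609 = 924
r = -679 / √(532 × 924) = -679 / 701.1191 ≈ -0.9685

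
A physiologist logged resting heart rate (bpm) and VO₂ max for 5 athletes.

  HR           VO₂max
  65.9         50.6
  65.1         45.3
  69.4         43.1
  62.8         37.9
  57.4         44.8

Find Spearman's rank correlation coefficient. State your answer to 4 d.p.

Rank HR: 4, 3, 5, 2, 1
Rank VO₂max: 5, 4, 2, 1, 3
d = rank(HR) − rank(VO₂max): -1, -1, 3, 1, -2; Σd² = 16
ρ = 1 − 6Σd² / [n(n²−1)] = 1 − 6×16 / (5×24) = 1 − 96/120 ≈ 0.2000

0.2000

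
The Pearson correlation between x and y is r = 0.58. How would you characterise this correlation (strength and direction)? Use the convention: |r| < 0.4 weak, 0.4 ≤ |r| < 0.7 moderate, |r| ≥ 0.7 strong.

r = 0.58 > 0 so the relationship is positive.
|r| = 0.58, which falls in the moderate range.

moderate positive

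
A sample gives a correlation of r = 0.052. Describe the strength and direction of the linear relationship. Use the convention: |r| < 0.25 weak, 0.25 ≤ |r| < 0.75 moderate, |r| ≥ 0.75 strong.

weak positive

r = 0.052 > 0 so the relationship is positive.
|r| = 0.052, which falls in the weak range.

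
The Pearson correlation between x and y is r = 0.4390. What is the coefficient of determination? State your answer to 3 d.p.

r² = (0.4390)² = 0.193

0.193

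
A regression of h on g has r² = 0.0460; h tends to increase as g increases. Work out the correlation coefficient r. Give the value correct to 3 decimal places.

|r| = √0.0460 = 0.214
The association is positive, so r = 0.214.

0.214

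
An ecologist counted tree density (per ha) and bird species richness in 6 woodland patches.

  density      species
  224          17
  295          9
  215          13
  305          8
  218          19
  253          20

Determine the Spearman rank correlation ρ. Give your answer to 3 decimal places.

-0.486

Rank density: 3, 5, 1, 6, 2, 4
Rank species: 4, 2, 3, 1, 5, 6
d = rank(density) − rank(species): -1, 3, -2, 5, -3, -2; Σd² = 52
ρ = 1 − 6Σd² / [n(n²−1)] = 1 − 6×52 / (6×35) = 1 − 312/210 ≈ -0.486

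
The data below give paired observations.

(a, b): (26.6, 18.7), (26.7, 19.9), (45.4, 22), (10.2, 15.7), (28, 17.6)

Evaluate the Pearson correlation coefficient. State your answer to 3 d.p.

0.926

n = 5, Σa = 136.9, Σb = 93.9, Σa² = 4369.65, Σb² = 1785.95, Σab = 2680.49
nΣab − ΣaΣb = 13402.45 − 12854.91 = 547.54
nΣa² − (Σa)² = 21848.25 − 18741.61 = 3106.64; nΣb² − (Σb)² = 8929.75 − 8817.21 = 112.54
r = 547.54 / √(3106.64 × 112.54) = 547.54 / 591.2878 ≈ 0.926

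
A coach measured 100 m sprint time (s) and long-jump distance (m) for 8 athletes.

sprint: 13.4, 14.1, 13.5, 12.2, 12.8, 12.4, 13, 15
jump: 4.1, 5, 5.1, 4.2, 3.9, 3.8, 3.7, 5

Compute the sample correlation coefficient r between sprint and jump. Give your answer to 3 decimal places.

0.746

n = 8, Σx = 106.4, Σy = 34.8, Σx² = 1421.06, Σy² = 153.8, Σxy = 465.67
nΣxy − ΣxΣy = 3725.36 − 3702.72 = 22.64
nΣx² − (Σx)² = 11368.48 − 11320.96 = 47.52; nΣy² − (Σy)² = 1230.4 − 1211.04 = 19.36
r = 22.64 / √(47.52 × 19.36) = 22.64 / 30.3313 ≈ 0.746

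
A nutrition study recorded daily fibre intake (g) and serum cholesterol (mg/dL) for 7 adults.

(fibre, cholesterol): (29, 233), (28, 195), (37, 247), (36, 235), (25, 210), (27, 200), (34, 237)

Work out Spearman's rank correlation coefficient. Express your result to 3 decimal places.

0.821

Rank fibre: 4, 3, 7, 6, 1, 2, 5
Rank cholesterol: 4, 1, 7, 5, 3, 2, 6
d = rank(fibre) − rank(cholesterol): 0, 2, 0, 1, -2, 0, -1; Σd² = 10
ρ = 1 − 6Σd² / [n(n²−1)] = 1 − 6×10 / (7×48) = 1 − 60/336 ≈ 0.821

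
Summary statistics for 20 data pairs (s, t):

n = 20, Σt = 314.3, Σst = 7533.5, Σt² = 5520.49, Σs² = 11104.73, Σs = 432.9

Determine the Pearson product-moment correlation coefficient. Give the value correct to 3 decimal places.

0.727

r = (nΣst − ΣsΣt) / √[(nΣs² − (Σs)²)(nΣt² − (Σt)²)]
Numerator: 20×7533.5 − 432.9×314.3 = 14609.53
Denominator: √[(222094.6 − 187402.41)(110409.8 − 98784.49)] = √[34692.19 × 11625.31] = 20082.5164
r = 14609.53 / 20082.5164 ≈ 0.727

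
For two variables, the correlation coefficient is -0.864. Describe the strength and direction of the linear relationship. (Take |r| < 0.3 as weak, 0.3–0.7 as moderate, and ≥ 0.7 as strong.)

r = -0.864 < 0 so the relationship is negative.
|r| = 0.864, which falls in the strong range.

strong negative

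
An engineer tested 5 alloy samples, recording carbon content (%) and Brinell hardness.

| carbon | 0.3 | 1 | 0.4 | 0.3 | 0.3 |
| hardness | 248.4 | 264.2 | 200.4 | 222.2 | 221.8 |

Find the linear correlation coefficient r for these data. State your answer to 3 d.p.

n = 5, Σx = 2.3, Σy = 1157, Σx² = 1.43, Σy² = 270232.44, Σxy = 552.08
nΣxy − ΣxΣy = 2760.4 − 2661.1 = 99.3
nΣx² − (Σx)² = 7.15 − 5.29 = 1.86; nΣy² − (Σy)² = 1351162.2 − 1338649 = 12513.2
r = 99.3 / √(1.86 × 12513.2) = 99.3 / 152.5600 ≈ 0.651

0.651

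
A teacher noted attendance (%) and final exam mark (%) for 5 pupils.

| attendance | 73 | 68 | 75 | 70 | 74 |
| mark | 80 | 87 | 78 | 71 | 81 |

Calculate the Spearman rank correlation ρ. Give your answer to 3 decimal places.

Rank attendance: 3, 1, 5, 2, 4
Rank mark: 3, 5, 2, 1, 4
d = rank(attendance) − rank(mark): 0, -4, 3, 1, 0; Σd² = 26
ρ = 1 − 6Σd² / [n(n²−1)] = 1 − 6×26 / (5×24) = 1 − 156/120 ≈ -0.300

-0.300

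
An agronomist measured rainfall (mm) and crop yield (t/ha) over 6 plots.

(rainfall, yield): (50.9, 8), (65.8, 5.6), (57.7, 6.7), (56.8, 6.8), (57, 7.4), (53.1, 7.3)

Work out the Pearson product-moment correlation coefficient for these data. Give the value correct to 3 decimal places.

n = 6, Σx = 341.3, Σy = 41.8, Σx² = 19544.59, Σy² = 294.54, Σxy = 2357.94
nΣxy − ΣxΣy = 14147.64 − 14266.34 = -118.7
nΣx² − (Σx)² = 117267.54 − 116485.69 = 781.85; nΣy² − (Σy)² = 1767.24 − 1747.24 = 20
r = -118.7 / √(781.85 × 20) = -118.7 / 125.0480 ≈ -0.949

-0.949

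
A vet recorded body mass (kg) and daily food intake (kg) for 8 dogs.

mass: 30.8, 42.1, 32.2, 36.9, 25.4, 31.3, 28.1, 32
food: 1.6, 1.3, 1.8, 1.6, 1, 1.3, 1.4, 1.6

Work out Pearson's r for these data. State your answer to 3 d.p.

0.263

n = 8, Σx = 258.8, Σy = 11.6, Σx² = 8557.96, Σy² = 17.26, Σxy = 377.64
nΣxy − ΣxΣy = 3021.12 − 3002.08 = 19.04
nΣx² − (Σx)² = 68463.68 − 66977.44 = 1486.24; nΣy² − (Σy)² = 138.08 − 134.56 = 3.52
r = 19.04 / √(1486.24 × 3.52) = 19.04 / 72.3296 ≈ 0.263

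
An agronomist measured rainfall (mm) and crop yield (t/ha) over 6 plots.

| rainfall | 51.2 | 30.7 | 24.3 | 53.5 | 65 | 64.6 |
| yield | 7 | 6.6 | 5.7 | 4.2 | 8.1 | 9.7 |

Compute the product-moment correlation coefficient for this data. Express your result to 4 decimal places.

n = 6, Σx = 289.3, Σy = 41.3, Σx² = 15414.83, Σy² = 302.39, Σxy = 2077.35
nΣxy − ΣxΣy = 12464.1 − 11948.09 = 516.01
nΣx² − (Σx)² = 92488.98 − 83694.49 = 8794.49; nΣy² − (Σy)² = 1814.34 − 1705.69 = 108.65
r = 516.01 / √(8794.49 × 108.65) = 516.01 / 977.5077 ≈ 0.5279

0.5279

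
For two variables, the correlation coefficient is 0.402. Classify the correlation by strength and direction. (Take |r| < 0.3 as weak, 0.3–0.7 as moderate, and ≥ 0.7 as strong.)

r = 0.402 > 0 so the relationship is positive.
|r| = 0.402, which falls in the moderate range.

moderate positive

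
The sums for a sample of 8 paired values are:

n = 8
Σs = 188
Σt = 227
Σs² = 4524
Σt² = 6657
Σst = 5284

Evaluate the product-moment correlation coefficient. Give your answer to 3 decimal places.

-0.334

r = (nΣst − ΣsΣt) / √[(nΣs² − (Σs)²)(nΣt² − (Σt)²)]
Numerator: 8×5284 − 188×227 = -404
Denominator: √[(36192 − 35344)(53256 − 51529)] = √[848 × 1727] = 1210.1636
r = -404 / 1210.1636 ≈ -0.334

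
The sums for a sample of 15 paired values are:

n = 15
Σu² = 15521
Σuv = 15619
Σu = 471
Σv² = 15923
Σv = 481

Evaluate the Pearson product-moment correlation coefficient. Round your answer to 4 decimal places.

r = (nΣuv − ΣuΣv) / √[(nΣu² − (Σu)²)(nΣv² − (Σv)²)]
Numerator: 15×15619 − 471×481 = 7734
Denominator: √[(232815 − 221841)(238845 − 231361)] = √[10974 × 7484] = 9062.5281
r = 7734 / 9062.5281 ≈ 0.8534

0.8534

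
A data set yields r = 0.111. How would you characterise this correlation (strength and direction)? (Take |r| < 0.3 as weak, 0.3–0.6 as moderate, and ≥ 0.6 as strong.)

weak positive

r = 0.111 > 0 so the relationship is positive.
|r| = 0.111, which falls in the weak range.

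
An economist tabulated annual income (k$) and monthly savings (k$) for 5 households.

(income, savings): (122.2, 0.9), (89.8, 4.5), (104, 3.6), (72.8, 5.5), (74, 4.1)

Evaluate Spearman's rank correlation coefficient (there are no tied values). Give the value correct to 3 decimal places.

Rank income: 5, 3, 4, 1, 2
Rank savings: 1, 4, 2, 5, 3
d = rank(income) − rank(savings): 4, -1, 2, -4, -1; Σd² = 38
ρ = 1 − 6Σd² / [n(n²−1)] = 1 − 6×38 / (5×24) = 1 − 228/120 ≈ -0.900

-0.900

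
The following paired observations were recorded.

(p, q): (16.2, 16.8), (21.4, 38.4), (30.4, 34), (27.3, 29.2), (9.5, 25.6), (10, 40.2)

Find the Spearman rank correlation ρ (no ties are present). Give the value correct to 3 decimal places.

Rank p: 3, 4, 6, 5, 1, 2
Rank q: 1, 5, 4, 3, 2, 6
d = rank(p) − rank(q): 2, -1, 2, 2, -1, -4; Σd² = 30
ρ = 1 − 6Σd² / [n(n²−1)] = 1 − 6×30 / (6×35) = 1 − 180/210 ≈ 0.143

0.143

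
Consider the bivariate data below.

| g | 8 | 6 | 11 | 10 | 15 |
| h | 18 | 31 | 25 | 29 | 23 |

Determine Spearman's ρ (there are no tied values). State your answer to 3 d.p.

Rank g: 2, 1, 4, 3, 5
Rank h: 1, 5, 3, 4, 2
d = rank(g) − rank(h): 1, -4, 1, -1, 3; Σd² = 28
ρ = 1 − 6Σd² / [n(n²−1)] = 1 − 6×28 / (5×24) = 1 − 168/120 ≈ -0.400

-0.400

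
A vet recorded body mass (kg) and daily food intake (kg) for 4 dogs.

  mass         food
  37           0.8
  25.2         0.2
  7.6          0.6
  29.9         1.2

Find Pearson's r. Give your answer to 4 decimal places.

0.3381

n = 4, Σx = 99.7, Σy = 2.8, Σx² = 2955.81, Σy² = 2.48, Σxy = 75.08
nΣxy − ΣxΣy = 300.32 − 279.16 = 21.16
nΣx² − (Σx)² = 11823.24 − 9940.09 = 1883.15; nΣy² − (Σy)² = 9.92 − 7.84 = 2.08
r = 21.16 / √(1883.15 × 2.08) = 21.16 / 62.5856 ≈ 0.3381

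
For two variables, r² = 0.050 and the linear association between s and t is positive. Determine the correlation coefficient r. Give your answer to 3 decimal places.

|r| = √0.050 = 0.224
The association is positive, so r = 0.224.

0.224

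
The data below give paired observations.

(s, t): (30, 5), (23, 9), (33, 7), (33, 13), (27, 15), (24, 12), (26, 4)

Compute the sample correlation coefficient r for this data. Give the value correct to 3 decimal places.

n = 7, Σs = 196, Σt = 65, Σs² = 5588, Σt² = 709, Σst = 1814
nΣst − ΣsΣt = 12698 − 12740 = -42
nΣs² − (Σs)² = 39116 − 38416 = 700; nΣt² − (Σt)² = 4963 − 4225 = 738
r = -42 / √(700 × 738) = -42 / 718.7489 ≈ -0.058

-0.058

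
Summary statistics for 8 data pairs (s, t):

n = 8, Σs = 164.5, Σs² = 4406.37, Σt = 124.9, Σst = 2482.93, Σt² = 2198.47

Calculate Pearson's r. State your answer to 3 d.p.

r = (nΣst − ΣsΣt) / √[(nΣs² − (Σs)²)(nΣt² − (Σt)²)]
Numerator: 8×2482.93 − 164.5×124.9 = -682.61
Denominator: √[(35250.96 − 27060.25)(17587.76 − 15600.01)] = √[8190.71 × 1987.75] = 4034.9825
r = -682.61 / 4034.9825 ≈ -0.169

-0.169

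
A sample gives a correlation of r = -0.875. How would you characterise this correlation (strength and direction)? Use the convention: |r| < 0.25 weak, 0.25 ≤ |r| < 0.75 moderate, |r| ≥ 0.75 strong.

strong negative

r = -0.875 < 0 so the relationship is negative.
|r| = 0.875, which falls in the strong range.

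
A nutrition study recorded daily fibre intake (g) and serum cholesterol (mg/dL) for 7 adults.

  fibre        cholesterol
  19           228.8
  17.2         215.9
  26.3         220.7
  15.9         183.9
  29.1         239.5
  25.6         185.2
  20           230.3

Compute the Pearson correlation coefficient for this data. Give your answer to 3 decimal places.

0.304

n = 7, Σx = 153.1, Σy = 1504.3, Σx² = 3503.51, Σy² = 326187.33, Σxy = 33105.67
nΣxy − ΣxΣy = 231739.69 − 230308.33 = 1431.36
nΣx² − (Σx)² = 24524.57 − 23439.61 = 1084.96; nΣy² − (Σy)² = 2283311.31 − 2262918.49 = 20392.82
r = 1431.36 / √(1084.96 × 20392.82) = 1431.36 / 4703.7638 ≈ 0.304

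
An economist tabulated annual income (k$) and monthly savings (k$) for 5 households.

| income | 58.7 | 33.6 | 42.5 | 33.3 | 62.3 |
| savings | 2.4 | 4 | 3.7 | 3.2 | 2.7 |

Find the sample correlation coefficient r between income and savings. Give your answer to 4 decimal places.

n = 5, Σx = 230.4, Σy = 16, Σx² = 11371.08, Σy² = 52.98, Σxy = 707.3
nΣxy − ΣxΣy = 3536.5 − 3686.4 = -149.9
nΣx² − (Σx)² = 56855.4 − 53084.16 = 3771.24; nΣy² − (Σy)² = 264.9 − 256 = 8.9
r = -149.9 / √(3771.24 × 8.9) = -149.9 / 183.2049 ≈ -0.8182

-0.8182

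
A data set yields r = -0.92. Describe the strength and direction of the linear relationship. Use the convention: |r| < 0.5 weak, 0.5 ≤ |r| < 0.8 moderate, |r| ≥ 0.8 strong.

strong negative

r = -0.92 < 0 so the relationship is negative.
|r| = 0.92, which falls in the strong range.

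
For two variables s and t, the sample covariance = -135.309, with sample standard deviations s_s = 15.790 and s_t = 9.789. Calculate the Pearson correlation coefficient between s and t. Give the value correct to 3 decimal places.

-0.875

r = Cov(s,t) / (s_s · s_t) = -135.309 / (15.790 × 9.789)
  = -135.309 / 154.5683 ≈ -0.875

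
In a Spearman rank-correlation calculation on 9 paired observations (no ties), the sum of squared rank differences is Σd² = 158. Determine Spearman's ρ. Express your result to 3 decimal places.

ρ = 1 − 6Σd² / [n(n²−1)] = 1 − 6×158 / (9×80)
  = 1 − 948/720 = 1 − 1.3167 ≈ -0.317

-0.317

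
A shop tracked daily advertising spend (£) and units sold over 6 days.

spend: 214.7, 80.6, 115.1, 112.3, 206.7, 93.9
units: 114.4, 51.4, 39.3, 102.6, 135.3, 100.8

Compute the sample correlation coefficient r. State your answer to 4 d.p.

0.6938

n = 6, Σx = 823.3, Σy = 543.8, Σx² = 129993.85, Σy² = 56267.3, Σxy = 82181.56
nΣxy − ΣxΣy = 493089.36 − 447710.54 = 45378.82
nΣx² − (Σx)² = 779963.1 − 677822.89 = 102140.21; nΣy² − (Σy)² = 337603.8 − 295718.44 = 41885.36
r = 45378.82 / √(102140.21 × 41885.36) = 45378.82 / 65407.7936 ≈ 0.6938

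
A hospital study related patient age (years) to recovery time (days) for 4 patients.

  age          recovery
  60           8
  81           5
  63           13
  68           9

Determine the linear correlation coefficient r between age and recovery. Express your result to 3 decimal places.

-0.696

n = 4, Σx = 272, Σy = 35, Σx² = 18754, Σy² = 339, Σxy = 2316
nΣxy − ΣxΣy = 9264 − 9520 = -256
nΣx² − (Σx)² = 75016 − 73984 = 1032; nΣy² − (Σy)² = 1356 − 1225 = 131
r = -256 / √(1032 × 131) = -256 / 367.6846 ≈ -0.696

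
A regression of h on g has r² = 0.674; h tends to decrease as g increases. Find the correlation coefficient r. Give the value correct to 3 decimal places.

|r| = √0.674 = 0.821
The association is negative, so r = −0.821.

-0.821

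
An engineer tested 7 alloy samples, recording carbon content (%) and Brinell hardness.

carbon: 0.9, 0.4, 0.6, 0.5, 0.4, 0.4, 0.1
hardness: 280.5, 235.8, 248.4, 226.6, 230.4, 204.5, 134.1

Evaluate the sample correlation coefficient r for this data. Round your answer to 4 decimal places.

n = 7, Σx = 3.3, Σy = 1560.3, Σx² = 1.91, Σy² = 360219.23, Σxy = 796.48
nΣxy − ΣxΣy = 5575.36 − 5148.99 = 426.37
nΣx² − (Σx)² = 13.37 − 10.89 = 2.48; nΣy² − (Σy)² = 2521534.61 − 2434536.09 = 86998.52
r = 426.37 / √(2.48 × 86998.52) = 426.37 / 464.4958 ≈ 0.9179

0.9179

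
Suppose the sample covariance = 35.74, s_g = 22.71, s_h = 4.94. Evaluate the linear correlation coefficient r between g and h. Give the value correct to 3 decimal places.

r = Cov(g,h) / (s_g · s_h) = 35.74 / (22.71 × 4.94)
  = 35.74 / 112.1874 ≈ 0.319

0.319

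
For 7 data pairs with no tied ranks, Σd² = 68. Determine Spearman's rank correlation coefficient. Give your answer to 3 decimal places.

-0.214

ρ = 1 − 6Σd² / [n(n²−1)] = 1 − 6×68 / (7×48)
  = 1 − 408/336 = 1 − 1.2143 ≈ -0.214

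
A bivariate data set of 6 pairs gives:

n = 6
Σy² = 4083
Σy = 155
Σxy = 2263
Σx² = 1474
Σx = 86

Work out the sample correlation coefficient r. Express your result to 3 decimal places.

r = (nΣxy − ΣxΣy) / √[(nΣx² − (Σx)²)(nΣy² − (Σy)²)]
Numerator: 6×2263 − 86×155 = 248
Denominator: √[(8844 − 7396)(24498 − 24025)] = √[1448 × 473] = 827.5893
r = 248 / 827.5893 ≈ 0.300

0.300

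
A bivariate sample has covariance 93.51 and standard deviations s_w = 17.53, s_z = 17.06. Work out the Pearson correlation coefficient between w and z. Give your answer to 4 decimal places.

0.3127

r = Cov(w,z) / (s_w · s_z) = 93.51 / (17.53 × 17.06)
  = 93.51 / 299.0618 ≈ 0.3127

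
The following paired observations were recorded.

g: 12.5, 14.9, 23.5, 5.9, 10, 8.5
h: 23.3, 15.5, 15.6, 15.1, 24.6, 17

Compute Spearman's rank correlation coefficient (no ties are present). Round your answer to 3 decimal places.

Rank g: 4, 5, 6, 1, 3, 2
Rank h: 5, 2, 3, 1, 6, 4
d = rank(g) − rank(h): -1, 3, 3, 0, -3, -2; Σd² = 32
ρ = 1 − 6Σd² / [n(n²−1)] = 1 − 6×32 / (6×35) = 1 − 192/210 ≈ 0.086

0.086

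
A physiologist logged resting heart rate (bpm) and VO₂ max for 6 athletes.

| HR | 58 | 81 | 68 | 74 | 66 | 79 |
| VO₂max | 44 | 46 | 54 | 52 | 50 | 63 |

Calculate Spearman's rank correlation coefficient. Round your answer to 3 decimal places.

0.371

Rank HR: 1, 6, 3, 4, 2, 5
Rank VO₂max: 1, 2, 5, 4, 3, 6
d = rank(HR) − rank(VO₂max): 0, 4, -2, 0, -1, -1; Σd² = 22
ρ = 1 − 6Σd² / [n(n²−1)] = 1 − 6×22 / (6×35) = 1 − 132/210 ≈ 0.371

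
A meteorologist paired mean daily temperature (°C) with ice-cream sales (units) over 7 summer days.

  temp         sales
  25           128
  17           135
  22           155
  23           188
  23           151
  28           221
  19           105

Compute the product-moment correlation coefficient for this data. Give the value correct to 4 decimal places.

n = 7, Σx = 157, Σy = 1083, Σx² = 3601, Σy² = 176645, Σxy = 24885
nΣxy − ΣxΣy = 174195 − 170031 = 4164
nΣx² − (Σx)² = 25207 − 24649 = 558; nΣy² − (Σy)² = 1236515 − 1172889 = 63626
r = 4164 / √(558 × 63626) = 4164 / 5958.4652 ≈ 0.6988

0.6988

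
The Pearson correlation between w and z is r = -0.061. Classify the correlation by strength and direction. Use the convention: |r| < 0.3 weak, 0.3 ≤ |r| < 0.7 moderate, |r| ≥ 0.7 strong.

weak negative

r = -0.061 < 0 so the relationship is negative.
|r| = 0.061, which falls in the weak range.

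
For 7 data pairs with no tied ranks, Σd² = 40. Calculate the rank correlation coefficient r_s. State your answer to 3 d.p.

0.286

ρ = 1 − 6Σd² / [n(n²−1)] = 1 − 6×40 / (7×48)
  = 1 − 240/336 = 1 − 0.7143 ≈ 0.286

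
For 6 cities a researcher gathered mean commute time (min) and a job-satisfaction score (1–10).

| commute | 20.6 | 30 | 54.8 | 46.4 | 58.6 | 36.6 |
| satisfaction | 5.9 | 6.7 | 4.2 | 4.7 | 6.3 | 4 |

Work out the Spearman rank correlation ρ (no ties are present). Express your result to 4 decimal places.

Rank commute: 1, 2, 5, 4, 6, 3
Rank satisfaction: 4, 6, 2, 3, 5, 1
d = rank(commute) − rank(satisfaction): -3, -4, 3, 1, 1, 2; Σd² = 40
ρ = 1 − 6Σd² / [n(n²−1)] = 1 − 6×40 / (6×35) = 1 − 240/210 ≈ -0.1429

-0.1429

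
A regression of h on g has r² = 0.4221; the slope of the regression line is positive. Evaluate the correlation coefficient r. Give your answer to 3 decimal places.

|r| = √0.4221 = 0.650
The association is positive, so r = 0.650.

0.650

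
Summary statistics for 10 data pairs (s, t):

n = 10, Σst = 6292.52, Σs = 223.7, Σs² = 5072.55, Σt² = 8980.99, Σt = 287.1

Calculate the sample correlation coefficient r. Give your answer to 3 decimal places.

-0.578

r = (nΣst − ΣsΣt) / √[(nΣs² − (Σs)²)(nΣt² − (Σt)²)]
Numerator: 10×6292.52 − 223.7×287.1 = -1299.07
Denominator: √[(50725.5 − 50041.69)(89809.9 − 82426.41)] = √[683.81 × 7383.49] = 2246.9767
r = -1299.07 / 2246.9767 ≈ -0.578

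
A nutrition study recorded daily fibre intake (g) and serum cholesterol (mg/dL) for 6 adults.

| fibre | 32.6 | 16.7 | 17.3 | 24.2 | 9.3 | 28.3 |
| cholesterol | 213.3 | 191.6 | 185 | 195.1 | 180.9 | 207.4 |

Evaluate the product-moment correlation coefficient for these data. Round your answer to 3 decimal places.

0.959

n = 6, Σx = 128.4, Σy = 1173.3, Σx² = 3113.96, Σy² = 230236.03, Σxy = 25627.01
nΣxy − ΣxΣy = 153762.06 − 150651.72 = 3110.34
nΣx² − (Σx)² = 18683.76 − 16486.56 = 2197.2; nΣy² − (Σy)² = 1381416.18 − 1376632.89 = 4783.29
r = 3110.34 / √(2197.2 × 4783.29) = 3110.34 / 3241.8891 ≈ 0.959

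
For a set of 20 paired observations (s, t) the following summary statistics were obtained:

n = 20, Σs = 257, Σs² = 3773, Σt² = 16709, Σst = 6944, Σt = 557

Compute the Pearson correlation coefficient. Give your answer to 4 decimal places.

r = (nΣst − ΣsΣt) / √[(nΣs² − (Σs)²)(nΣt² − (Σt)²)]
Numerator: 20×6944 − 257×557 = -4269
Denominator: √[(75460 − 66049)(334180 − 310249)] = √[9411 × 23931] = 15007.1530
r = -4269 / 15007.1530 ≈ -0.2845

-0.2845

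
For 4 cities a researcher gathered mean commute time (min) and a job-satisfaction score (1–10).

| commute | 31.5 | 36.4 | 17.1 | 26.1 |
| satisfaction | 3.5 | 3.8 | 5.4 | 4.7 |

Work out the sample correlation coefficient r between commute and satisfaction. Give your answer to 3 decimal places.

-0.917

n = 4, Σx = 111.1, Σy = 17.4, Σx² = 3290.83, Σy² = 77.94, Σxy = 463.58
nΣxy − ΣxΣy = 1854.32 − 1933.14 = -78.82
nΣx² − (Σx)² = 13163.32 − 12343.21 = 820.11; nΣy² − (Σy)² = 311.76 − 302.76 = 9
r = -78.82 / √(820.11 × 9) = -78.82 / 85.9127 ≈ -0.917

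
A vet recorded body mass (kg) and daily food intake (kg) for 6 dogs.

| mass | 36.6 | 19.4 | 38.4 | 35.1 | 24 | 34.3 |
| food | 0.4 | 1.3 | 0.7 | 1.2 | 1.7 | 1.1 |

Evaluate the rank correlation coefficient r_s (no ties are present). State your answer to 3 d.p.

-0.829

Rank mass: 5, 1, 6, 4, 2, 3
Rank food: 1, 5, 2, 4, 6, 3
d = rank(mass) − rank(food): 4, -4, 4, 0, -4, 0; Σd² = 64
ρ = 1 − 6Σd² / [n(n²−1)] = 1 − 6×64 / (6×35) = 1 − 384/210 ≈ -0.829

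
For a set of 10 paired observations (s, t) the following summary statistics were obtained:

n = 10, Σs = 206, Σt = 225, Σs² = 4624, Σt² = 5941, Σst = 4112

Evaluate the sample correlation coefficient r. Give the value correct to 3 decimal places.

-0.905

r = (nΣst − ΣsΣt) / √[(nΣs² − (Σs)²)(nΣt² − (Σt)²)]
Numerator: 10×4112 − 206×225 = -5230
Denominator: √[(46240 − 42436)(59410 − 50625)] = √[3804 × 8785] = 5780.8425
r = -5230 / 5780.8425 ≈ -0.905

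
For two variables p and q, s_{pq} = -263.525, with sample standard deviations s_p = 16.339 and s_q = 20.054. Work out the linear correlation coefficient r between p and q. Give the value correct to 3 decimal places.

-0.804

r = Cov(p,q) / (s_p · s_q) = -263.525 / (16.339 × 20.054)
  = -263.525 / 327.6623 ≈ -0.804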